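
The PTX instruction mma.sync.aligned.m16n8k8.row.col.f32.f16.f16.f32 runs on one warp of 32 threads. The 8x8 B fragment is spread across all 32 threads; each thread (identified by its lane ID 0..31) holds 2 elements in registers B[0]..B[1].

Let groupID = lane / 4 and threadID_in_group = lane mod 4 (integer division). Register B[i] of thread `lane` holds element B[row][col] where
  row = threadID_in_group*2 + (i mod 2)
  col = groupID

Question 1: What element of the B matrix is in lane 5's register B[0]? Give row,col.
2,1

lane 5→5/4=1, 5 mod 4=1
i=0  r:2·1+0→2  c:1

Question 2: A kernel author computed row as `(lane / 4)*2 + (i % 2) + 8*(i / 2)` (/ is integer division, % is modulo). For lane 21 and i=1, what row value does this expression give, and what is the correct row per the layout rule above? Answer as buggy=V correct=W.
buggy=11 correct=3

`(lane / 4)*2 + (i % 2) + 8*(i / 2)`[21,1]->11
lane 21: gid=5 (21/4), tid=1 (21%4)
i=1: r=1*2+1=3, c=gid=5
row: 11 vs 3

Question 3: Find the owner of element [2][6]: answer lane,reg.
25,0

c: 6->gid=6  r: 2->tid=1,i&1=0
L=6*4+1=25  i=0=0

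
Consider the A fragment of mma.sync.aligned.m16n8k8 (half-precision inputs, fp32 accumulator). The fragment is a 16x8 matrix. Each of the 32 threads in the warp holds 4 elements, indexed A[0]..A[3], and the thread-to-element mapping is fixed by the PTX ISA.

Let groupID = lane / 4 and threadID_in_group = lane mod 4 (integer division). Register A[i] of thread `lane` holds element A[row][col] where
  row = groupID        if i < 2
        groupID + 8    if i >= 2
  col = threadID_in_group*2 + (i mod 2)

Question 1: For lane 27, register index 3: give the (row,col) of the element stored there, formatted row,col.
14,7

lane 27: grp=6 (27/4), tig=3 (27%4)
i=3: r=6+8=14, c=3*2+1=7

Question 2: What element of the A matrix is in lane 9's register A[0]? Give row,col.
L=9→G=9>>2=2, T=9&3=1
[0]→row 2+0=2  col 1·2+0=2

2,2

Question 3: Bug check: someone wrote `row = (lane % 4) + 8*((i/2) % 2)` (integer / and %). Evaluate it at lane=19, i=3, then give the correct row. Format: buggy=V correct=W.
buggy=11 correct=12

`(lane % 4) + 8*((i/2) % 2)`[19,3]=>11
lane 19: grp=4 (19/4), tig=3 (19%4)
i=3: r=4+8=12, c=3*2+1=7
row: 11 vs 12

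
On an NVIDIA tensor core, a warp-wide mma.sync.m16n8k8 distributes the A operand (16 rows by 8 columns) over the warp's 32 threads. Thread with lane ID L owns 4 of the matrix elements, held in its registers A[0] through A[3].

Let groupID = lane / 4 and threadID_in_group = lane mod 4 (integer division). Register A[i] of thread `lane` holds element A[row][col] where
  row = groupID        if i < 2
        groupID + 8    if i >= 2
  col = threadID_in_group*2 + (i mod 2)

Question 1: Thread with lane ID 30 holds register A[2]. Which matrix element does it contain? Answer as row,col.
L=30⇒gr=30>>2=7, th=30&3=2
[2]⇒row 7+8=15  col 2·2+0=4

15,4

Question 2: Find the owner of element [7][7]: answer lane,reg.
31,1

r=7->g=7,rb=0  c=7->t=3,b0=1
L=7*4+3=31  i=0*2+1=1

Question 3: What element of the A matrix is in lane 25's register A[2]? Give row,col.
14,2

25: g=6,t=1
[2] (6+8,1*2+0) = (14,2)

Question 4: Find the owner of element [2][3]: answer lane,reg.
r=2->g=2,rb=0  c=3->t=1,b0=1
L=2*4+1=9  i=0*2+1=1

9,1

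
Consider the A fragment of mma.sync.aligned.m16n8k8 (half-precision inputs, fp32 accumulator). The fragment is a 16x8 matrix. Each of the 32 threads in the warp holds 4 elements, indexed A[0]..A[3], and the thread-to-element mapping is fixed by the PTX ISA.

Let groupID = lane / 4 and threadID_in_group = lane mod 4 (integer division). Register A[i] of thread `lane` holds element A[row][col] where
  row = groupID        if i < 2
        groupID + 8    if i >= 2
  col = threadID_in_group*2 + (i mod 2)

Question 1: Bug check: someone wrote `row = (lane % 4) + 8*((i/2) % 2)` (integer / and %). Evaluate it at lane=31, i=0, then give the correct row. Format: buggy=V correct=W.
buggy=3 correct=7

`(lane % 4) + 8*((i/2) % 2)`[31,0]->3
lane 31: g=7 (31/4), t=3 (31%4)
i=0: r=7+0=7, c=3*2+0=6
row: 3 vs 7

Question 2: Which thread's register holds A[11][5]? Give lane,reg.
14,3

r=11->g=3,rb=1  c=5->t=2,b0=1
L=3*4+2=14  i=1*2+1=3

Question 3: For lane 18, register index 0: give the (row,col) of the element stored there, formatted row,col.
lane 18: grp=4 (18/4), tig=2 (18%4)
i=0: r=4+0=4, c=2*2+0=4

4,4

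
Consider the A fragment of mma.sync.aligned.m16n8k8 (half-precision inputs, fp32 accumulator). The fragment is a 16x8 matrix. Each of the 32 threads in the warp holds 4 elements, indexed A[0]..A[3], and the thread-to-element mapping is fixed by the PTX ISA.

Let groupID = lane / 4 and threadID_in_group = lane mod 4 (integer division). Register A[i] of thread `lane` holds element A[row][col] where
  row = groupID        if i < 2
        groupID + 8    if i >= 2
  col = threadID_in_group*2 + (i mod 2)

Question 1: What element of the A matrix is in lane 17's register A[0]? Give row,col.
4,2

17: g=4,t=1
[0] (4+0,1*2+0) = (4,2)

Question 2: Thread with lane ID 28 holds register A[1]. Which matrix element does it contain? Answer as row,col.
7,1

lane 28: g=7 (28/4), t=0 (28%4)
i=1: r=7+0=7, c=0*2+1=1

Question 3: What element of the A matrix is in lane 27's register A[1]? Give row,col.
6,7

27: gr=6,th=3
[1] (6+0,3*2+1) = (6,7)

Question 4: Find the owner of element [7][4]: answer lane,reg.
30,0

r=7⇒gr=7,Rb=0  c=4⇒th=2,odd=0
L=7*4+2=30  i=0*2+0=0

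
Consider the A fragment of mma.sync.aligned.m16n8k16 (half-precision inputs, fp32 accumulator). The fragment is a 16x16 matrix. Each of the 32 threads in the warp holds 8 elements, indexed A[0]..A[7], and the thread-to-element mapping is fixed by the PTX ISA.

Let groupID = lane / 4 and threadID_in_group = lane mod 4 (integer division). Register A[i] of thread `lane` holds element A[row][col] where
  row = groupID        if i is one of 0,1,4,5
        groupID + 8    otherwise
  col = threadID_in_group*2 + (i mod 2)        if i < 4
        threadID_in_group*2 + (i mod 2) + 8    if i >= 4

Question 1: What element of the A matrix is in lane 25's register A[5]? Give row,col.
6,11

25: G=6,T=1
[5] (6+0,1*2+1+8) = (6,11)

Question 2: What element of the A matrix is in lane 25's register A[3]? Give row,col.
lane 25: grp=6 (25/4), tig=1 (25%4)
i=3: r=6+8=14, c=1*2+1+0=3

14,3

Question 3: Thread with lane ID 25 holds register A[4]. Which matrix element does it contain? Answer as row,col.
lane 25: G=6 (25/4), T=1 (25%4)
i=4: r=6+0=6, c=1*2+0+8=10

6,10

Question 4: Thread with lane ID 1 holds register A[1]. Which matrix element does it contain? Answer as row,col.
0,3

L=1=>grp=1>>2=0, tig=1&3=1
[1]=>row 0+0=0  col 1·2+1+0=3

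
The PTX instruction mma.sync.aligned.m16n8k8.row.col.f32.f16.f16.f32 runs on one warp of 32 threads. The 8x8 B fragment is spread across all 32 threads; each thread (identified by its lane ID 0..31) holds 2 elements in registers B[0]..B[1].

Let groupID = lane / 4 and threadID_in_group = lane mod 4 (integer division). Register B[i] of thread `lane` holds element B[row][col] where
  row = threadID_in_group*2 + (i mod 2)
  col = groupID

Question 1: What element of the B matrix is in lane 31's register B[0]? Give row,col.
lane 31: G=7 (31/4), T=3 (31%4)
i=0: r=3*2+0=6, c=G=7

6,7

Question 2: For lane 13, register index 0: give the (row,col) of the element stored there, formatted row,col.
L=13⇒gr=13>>2=3, th=13&3=1
[0]⇒row 1·2+0=2  col gr=3

2,3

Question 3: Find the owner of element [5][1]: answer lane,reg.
c=1→G=1  r=5→T=2,p=1
L=1*4+2=6  i=1=1

6,1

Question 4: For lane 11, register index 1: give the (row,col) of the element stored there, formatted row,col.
7,2

lane 11⇒11/4=2, 11 mod 4=3
i=1  r:2·3+1⇒7  c:2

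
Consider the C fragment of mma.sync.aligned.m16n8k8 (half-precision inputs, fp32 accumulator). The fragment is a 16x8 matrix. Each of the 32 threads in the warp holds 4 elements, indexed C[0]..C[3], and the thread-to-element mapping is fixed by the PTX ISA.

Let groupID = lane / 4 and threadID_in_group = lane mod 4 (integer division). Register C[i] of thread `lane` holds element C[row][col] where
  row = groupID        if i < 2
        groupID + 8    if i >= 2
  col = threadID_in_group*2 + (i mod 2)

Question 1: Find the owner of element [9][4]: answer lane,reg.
6,2

r=9⇒gr=1,Rb=1  c=4⇒th=2,odd=0
L=1*4+2=6  i=1*2+0=2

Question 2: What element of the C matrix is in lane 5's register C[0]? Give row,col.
1,2

lane 5: g=1 (5/4), t=1 (5%4)
i=0: r=1+0=1, c=1*2+0=2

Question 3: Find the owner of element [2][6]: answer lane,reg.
r:2=>grp=2,rB=0  c:6=>tig=3,lo=0
L=2*4+3=11  i=0*2+0=0

11,0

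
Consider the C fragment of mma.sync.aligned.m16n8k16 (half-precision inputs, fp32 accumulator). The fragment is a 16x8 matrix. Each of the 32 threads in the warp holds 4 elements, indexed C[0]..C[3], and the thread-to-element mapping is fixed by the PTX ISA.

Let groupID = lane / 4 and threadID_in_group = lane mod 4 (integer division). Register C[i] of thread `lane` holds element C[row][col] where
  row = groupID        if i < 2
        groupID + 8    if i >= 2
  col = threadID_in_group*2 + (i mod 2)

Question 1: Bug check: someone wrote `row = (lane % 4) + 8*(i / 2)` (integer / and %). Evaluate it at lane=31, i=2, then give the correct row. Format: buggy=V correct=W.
`(lane % 4) + 8*(i / 2)`[31,2]→11
L=31→G=31>>2=7, T=31&3=3
[2]→row 7+8=15  col 3·2+0=6
row: 11 vs 15

buggy=11 correct=15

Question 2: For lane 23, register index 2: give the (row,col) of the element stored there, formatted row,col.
13,6

L=23->gid=23>>2=5, tid=23&3=3
[2]->row 5+8=13  col 3·2+0=6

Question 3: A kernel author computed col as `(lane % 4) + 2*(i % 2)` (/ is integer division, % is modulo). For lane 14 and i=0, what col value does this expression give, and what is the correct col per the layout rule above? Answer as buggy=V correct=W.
`(lane % 4) + 2*(i % 2)`[14,0]⇒2
lane 14⇒14/4=3, 14 mod 4=2
i=0  r:3+0⇒3  c:2·2+0⇒4
col: 2 vs 4

buggy=2 correct=4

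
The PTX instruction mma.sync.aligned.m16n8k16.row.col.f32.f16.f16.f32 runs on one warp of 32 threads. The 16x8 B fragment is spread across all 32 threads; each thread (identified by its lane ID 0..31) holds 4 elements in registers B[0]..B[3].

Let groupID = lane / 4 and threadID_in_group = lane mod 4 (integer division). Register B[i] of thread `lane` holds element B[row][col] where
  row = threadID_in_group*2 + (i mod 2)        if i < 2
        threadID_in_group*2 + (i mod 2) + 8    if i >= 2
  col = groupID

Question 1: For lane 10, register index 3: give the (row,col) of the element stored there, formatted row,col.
13,2

L=10=>grp=10>>2=2, tig=10&3=2
[3]=>row 2·2+1+8=13  col grp=2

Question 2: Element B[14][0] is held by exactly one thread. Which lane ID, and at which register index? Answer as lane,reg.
3,2

c=0→G=0  r=14→rhi=1,T=3,p=0
L=0*4+3=3  i=1*2+0=2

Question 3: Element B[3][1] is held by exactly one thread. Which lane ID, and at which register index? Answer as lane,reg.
5,1

c:1=>grp=1  r:3=>rB=0,tig=1,lo=1
L=1*4+1=5  i=0*2+1=1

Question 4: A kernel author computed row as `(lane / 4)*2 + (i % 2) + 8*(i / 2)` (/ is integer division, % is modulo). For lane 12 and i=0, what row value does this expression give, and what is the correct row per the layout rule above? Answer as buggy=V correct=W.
`(lane / 4)*2 + (i % 2) + 8*(i / 2)`[12,0]→6
12: G=3,T=0
[0] (0*2+0+0,3) = (0,3)
row: 6 vs 0

buggy=6 correct=0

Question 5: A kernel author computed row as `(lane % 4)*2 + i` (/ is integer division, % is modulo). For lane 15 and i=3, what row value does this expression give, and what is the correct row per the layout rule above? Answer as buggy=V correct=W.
`(lane % 4)*2 + i`[15,3]⇒9
lane 15: gr=3 (15/4), th=3 (15%4)
i=3: r=3*2+1+8=15, c=gr=3
row: 9 vs 15

buggy=9 correct=15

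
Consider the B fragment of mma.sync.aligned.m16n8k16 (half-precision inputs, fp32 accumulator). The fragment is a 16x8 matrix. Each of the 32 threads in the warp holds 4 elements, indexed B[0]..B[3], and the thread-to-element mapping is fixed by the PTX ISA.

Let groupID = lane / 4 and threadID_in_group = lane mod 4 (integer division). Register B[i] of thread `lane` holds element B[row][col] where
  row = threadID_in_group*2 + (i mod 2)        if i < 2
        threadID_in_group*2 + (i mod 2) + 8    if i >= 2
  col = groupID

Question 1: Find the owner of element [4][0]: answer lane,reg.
2,0

c:0=>grp=0  r:4=>rB=0,tig=2,lo=0
L=0*4+2=2  i=0*2+0=0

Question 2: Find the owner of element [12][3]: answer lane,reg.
c: 3->gid=3  r: 12->r8=1,tid=2,i&1=0
L=3*4+2=14  i=1*2+0=2

14,2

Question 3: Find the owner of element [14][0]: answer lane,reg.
c=0->g=0  r=14->rb=1,t=3,b0=0
L=0*4+3=3  i=1*2+0=2

3,2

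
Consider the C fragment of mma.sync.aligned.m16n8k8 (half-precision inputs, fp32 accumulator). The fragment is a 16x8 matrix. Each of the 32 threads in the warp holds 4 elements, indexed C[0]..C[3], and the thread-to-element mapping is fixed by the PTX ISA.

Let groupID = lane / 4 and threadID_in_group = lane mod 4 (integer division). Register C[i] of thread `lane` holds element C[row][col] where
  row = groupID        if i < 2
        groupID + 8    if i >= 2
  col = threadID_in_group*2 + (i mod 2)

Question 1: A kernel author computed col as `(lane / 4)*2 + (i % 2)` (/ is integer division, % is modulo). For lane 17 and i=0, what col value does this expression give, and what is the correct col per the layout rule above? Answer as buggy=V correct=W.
buggy=8 correct=2

`(lane / 4)*2 + (i % 2)`[17,0]→8
lane 17→17/4=4, 17 mod 4=1
i=0  r:4+0→4  c:2·1+0→2
col: 8 vs 2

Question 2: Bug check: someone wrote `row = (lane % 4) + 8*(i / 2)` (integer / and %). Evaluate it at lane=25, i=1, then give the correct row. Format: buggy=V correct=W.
buggy=1 correct=6

`(lane % 4) + 8*(i / 2)`[25,1]⇒1
lane 25: gr=6 (25/4), th=1 (25%4)
i=1: r=6+0=6, c=1*2+1=3
row: 1 vs 6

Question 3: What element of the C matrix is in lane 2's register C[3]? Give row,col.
8,5

lane 2: G=0 (2/4), T=2 (2%4)
i=3: r=0+8=8, c=2*2+1=5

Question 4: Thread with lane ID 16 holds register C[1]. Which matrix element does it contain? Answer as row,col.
lane 16: gid=4 (16/4), tid=0 (16%4)
i=1: r=4+0=4, c=0*2+1=1

4,1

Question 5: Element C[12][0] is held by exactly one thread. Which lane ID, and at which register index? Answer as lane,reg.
16,2

r=12→G=4,rhi=1  c=0→T=0,p=0
L=4*4+0=16  i=1*2+0=2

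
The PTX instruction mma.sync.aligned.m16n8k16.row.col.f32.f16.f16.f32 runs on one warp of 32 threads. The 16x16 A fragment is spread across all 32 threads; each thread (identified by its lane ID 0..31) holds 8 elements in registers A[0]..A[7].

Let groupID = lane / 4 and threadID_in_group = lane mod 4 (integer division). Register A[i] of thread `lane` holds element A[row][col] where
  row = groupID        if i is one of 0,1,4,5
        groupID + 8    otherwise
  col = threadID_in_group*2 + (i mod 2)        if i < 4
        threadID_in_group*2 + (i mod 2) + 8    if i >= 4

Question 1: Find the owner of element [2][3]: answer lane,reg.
r=2⇒gr=2,Rb=0  c=3⇒Cb=0,th=1,odd=1
L=2*4+1=9  i=0*4+0*2+1=1

9,1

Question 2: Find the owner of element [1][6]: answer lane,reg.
7,0

r:1=>grp=1,rB=0  c:6=>cB=0,tig=3,lo=0
L=1*4+3=7  i=0*4+0*2+0=0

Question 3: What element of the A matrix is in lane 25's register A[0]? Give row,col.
lane 25: G=6 (25/4), T=1 (25%4)
i=0: r=6+0=6, c=1*2+0+0=2

6,2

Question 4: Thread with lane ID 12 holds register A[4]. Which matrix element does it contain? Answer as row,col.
L=12->gid=12>>2=3, tid=12&3=0
[4]->row 3+0=3  col 0·2+0+8=8

3,8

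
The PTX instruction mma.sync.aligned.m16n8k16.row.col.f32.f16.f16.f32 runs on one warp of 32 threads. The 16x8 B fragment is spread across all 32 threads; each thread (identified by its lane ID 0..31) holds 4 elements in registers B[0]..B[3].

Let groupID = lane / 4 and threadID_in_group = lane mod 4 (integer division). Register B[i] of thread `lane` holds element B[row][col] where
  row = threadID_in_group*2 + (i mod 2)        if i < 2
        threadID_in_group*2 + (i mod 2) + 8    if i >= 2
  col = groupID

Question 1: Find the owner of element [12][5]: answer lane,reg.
c=5→G=5  r=12→rhi=1,T=2,p=0
L=5*4+2=22  i=1*2+0=2

22,2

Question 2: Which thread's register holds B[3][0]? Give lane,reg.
c=0⇒gr=0  r=3⇒Rb=0,th=1,odd=1
L=0*4+1=1  i=0*2+1=1

1,1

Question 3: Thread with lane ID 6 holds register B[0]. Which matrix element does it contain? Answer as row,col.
4,1

6: gr=1,th=2
[0] (2*2+0+0,1) = (4,1)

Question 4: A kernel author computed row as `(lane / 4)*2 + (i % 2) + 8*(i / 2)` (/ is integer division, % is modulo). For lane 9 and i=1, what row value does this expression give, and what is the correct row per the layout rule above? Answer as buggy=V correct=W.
`(lane / 4)*2 + (i % 2) + 8*(i / 2)`[9,1]=>5
lane 9=>9/4=2, 9 mod 4=1
i=1  r:2·1+1+0=>3  c:2
row: 5 vs 3

buggy=5 correct=3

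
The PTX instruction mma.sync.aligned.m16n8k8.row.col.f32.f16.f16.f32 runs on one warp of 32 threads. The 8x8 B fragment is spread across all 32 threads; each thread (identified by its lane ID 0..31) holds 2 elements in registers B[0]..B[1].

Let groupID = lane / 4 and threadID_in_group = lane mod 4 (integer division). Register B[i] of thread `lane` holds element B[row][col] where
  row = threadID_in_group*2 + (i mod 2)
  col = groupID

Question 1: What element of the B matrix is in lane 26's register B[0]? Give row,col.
lane 26: gr=6 (26/4), th=2 (26%4)
i=0: r=2*2+0=4, c=gr=6

4,6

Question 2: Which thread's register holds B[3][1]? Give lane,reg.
c: 1->gid=1  r: 3->tid=1,i&1=1
L=1*4+1=5  i=1=1

5,1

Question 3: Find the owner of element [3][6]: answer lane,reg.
c:6=>grp=6  r:3=>tig=1,lo=1
L=6*4+1=25  i=1=1

25,1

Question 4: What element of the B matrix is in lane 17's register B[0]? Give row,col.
17: g=4,t=1
[0] (1*2+0,4) = (2,4)

2,4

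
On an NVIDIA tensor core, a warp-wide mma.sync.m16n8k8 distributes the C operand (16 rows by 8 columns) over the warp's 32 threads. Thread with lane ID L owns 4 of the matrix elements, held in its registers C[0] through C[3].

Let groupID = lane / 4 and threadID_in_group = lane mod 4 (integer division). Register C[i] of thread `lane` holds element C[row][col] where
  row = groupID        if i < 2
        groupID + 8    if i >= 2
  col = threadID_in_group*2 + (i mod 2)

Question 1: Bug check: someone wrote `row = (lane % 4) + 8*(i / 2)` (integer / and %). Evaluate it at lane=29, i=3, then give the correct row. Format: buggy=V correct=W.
buggy=9 correct=15

`(lane % 4) + 8*(i / 2)`[29,3]⇒9
lane 29⇒29/4=7, 29 mod 4=1
i=3  r:7+8⇒15  c:2·1+1⇒3
row: 9 vs 15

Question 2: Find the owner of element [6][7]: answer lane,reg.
r:6=>grp=6,rB=0  c:7=>tig=3,lo=1
L=6*4+3=27  i=0*2+1=1

27,1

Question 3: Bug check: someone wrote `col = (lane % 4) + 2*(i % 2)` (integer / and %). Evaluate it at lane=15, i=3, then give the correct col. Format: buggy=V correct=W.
`(lane % 4) + 2*(i % 2)`[15,3]=>5
lane 15=>15/4=3, 15 mod 4=3
i=3  r:3+8=>11  c:2·3+1=>7
col: 5 vs 7

buggy=5 correct=7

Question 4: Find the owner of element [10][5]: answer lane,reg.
r=10→G=2,rhi=1  c=5→T=2,p=1
L=2*4+2=10  i=1*2+1=3

10,3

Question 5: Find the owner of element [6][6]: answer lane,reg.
27,0

r=6⇒gr=6,Rb=0  c=6⇒th=3,odd=0
L=6*4+3=27  i=0*2+0=0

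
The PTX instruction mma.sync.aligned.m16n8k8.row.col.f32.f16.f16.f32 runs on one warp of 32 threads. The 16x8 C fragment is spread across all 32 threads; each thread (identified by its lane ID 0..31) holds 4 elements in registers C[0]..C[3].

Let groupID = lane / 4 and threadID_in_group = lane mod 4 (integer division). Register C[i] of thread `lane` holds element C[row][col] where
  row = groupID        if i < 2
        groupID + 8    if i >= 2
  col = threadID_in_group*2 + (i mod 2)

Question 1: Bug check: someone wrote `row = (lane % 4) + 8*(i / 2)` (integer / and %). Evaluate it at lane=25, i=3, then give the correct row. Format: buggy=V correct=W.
`(lane % 4) + 8*(i / 2)`[25,3]->9
L=25->g=25>>2=6, t=25&3=1
[3]->row 6+8=14  col 1·2+1=3
row: 9 vs 14

buggy=9 correct=14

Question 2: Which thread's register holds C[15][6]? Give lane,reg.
31,2

r: 15->gid=7,r8=1  c: 6->tid=3,i&1=0
L=7*4+3=31  i=1*2+0=2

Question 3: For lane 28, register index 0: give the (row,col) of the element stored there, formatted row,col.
L=28→G=28>>2=7, T=28&3=0
[0]→row 7+0=7  col 0·2+0=0

7,0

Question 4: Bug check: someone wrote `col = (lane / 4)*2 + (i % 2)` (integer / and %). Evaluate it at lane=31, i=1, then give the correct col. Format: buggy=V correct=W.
`(lane / 4)*2 + (i % 2)`[31,1]->15
31: gid=7,tid=3
[1] (7+0,3*2+1) = (7,7)
col: 15 vs 7

buggy=15 correct=7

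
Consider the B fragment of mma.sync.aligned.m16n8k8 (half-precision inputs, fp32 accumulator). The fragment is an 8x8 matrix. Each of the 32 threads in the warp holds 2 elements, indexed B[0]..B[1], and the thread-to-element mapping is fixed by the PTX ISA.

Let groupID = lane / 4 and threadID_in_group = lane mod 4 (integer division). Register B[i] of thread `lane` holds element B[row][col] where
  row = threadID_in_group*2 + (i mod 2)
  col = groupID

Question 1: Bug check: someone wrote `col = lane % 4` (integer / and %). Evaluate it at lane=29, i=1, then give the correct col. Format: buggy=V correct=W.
`lane % 4`[29,1]->1
L=29->g=29>>2=7, t=29&3=1
[1]->row 1·2+1=3  col g=7
col: 1 vs 7

buggy=1 correct=7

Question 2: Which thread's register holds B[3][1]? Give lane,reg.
c: 1->gid=1  r: 3->tid=1,i&1=1
L=1*4+1=5  i=1=1

5,1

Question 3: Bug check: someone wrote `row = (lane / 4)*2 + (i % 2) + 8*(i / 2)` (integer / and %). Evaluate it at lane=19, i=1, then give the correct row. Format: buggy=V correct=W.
`(lane / 4)*2 + (i % 2) + 8*(i / 2)`[19,1]→9
L=19→G=19>>2=4, T=19&3=3
[1]→row 3·2+1=7  col G=4
row: 9 vs 7

buggy=9 correct=7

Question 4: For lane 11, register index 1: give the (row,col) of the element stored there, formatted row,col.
11: gid=2,tid=3
[1] (3*2+1,2) = (7,2)

7,2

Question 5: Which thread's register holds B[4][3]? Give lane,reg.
c: 3->gid=3  r: 4->tid=2,i&1=0
L=3*4+2=14  i=0=0

14,0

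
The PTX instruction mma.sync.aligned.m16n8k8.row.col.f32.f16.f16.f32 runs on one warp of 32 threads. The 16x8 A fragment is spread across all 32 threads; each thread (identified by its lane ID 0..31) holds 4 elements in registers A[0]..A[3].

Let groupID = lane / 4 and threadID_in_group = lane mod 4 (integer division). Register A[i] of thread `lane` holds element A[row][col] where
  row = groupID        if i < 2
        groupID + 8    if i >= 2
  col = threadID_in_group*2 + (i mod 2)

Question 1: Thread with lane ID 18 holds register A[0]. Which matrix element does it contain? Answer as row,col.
4,4

L=18⇒gr=18>>2=4, th=18&3=2
[0]⇒row 4+0=4  col 2·2+0=4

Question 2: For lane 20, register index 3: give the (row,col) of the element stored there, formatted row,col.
lane 20->20/4=5, 20 mod 4=0
i=3  r:5+8->13  c:2·0+1->1

13,1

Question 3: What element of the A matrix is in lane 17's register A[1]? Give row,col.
4,3

L=17⇒gr=17>>2=4, th=17&3=1
[1]⇒row 4+0=4  col 1·2+1=3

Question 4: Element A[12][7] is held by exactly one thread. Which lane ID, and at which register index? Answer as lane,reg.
r:12=>grp=4,rB=1  c:7=>tig=3,lo=1
L=4*4+3=19  i=1*2+1=3

19,3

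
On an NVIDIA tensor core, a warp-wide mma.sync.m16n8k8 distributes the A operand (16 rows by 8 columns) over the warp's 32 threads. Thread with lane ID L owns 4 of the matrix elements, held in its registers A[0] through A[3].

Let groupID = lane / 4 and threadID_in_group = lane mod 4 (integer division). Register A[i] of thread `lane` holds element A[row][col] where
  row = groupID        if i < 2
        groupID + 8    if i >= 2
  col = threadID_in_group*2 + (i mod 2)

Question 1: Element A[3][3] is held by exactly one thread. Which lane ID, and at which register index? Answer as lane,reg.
r=3->g=3,rb=0  c=3->t=1,b0=1
L=3*4+1=13  i=0*2+1=1

13,1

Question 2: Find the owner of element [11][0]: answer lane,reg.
12,2

r:11=>grp=3,rB=1  c:0=>tig=0,lo=0
L=3*4+0=12  i=1*2+0=2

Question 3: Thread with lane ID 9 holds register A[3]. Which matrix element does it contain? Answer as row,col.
10,3

lane 9: G=2 (9/4), T=1 (9%4)
i=3: r=2+8=10, c=1*2+1=3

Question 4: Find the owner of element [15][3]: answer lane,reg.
29,3

r=15->g=7,rb=1  c=3->t=1,b0=1
L=7*4+1=29  i=1*2+1=3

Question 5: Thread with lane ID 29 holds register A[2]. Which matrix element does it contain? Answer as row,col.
15,2

L=29->gid=29>>2=7, tid=29&3=1
[2]->row 7+8=15  col 1·2+0=2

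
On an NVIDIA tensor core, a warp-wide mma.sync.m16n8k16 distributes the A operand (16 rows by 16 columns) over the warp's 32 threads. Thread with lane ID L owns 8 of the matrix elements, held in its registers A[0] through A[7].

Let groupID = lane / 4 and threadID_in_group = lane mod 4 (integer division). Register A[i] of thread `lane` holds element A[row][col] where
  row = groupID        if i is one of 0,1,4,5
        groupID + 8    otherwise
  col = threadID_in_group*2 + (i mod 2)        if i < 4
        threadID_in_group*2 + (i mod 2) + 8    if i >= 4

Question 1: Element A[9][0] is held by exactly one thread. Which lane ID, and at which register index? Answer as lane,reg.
4,2

r:9=>grp=1,rB=1  c:0=>cB=0,tig=0,lo=0
L=1*4+0=4  i=0*4+1*2+0=2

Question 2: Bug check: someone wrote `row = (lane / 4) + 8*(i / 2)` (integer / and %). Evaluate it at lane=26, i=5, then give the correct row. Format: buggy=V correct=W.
`(lane / 4) + 8*(i / 2)`[26,5]→22
L=26→G=26>>2=6, T=26&3=2
[5]→row 6+0=6  col 2·2+1+8=13
row: 22 vs 6

buggy=22 correct=6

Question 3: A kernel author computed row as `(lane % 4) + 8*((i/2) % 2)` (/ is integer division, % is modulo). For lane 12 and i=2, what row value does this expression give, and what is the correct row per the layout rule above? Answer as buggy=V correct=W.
`(lane % 4) + 8*((i/2) % 2)`[12,2]⇒8
12: gr=3,th=0
[2] (3+8,0*2+0+0) = (11,0)
row: 8 vs 11

buggy=8 correct=11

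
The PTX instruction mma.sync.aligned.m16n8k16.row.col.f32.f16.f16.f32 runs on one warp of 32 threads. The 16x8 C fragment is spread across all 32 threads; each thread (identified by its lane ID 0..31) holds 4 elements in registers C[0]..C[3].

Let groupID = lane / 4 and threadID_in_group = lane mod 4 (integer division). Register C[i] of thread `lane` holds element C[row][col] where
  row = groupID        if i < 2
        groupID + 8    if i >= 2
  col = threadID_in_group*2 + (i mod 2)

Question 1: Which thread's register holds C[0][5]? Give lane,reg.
2,1

r:0=>grp=0,rB=0  c:5=>tig=2,lo=1
L=0*4+2=2  i=0*2+1=1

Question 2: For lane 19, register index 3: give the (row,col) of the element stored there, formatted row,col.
12,7

L=19→G=19>>2=4, T=19&3=3
[3]→row 4+8=12  col 3·2+1=7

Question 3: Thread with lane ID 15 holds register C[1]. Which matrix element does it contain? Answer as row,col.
L=15=>grp=15>>2=3, tig=15&3=3
[1]=>row 3+0=3  col 3·2+1=7

3,7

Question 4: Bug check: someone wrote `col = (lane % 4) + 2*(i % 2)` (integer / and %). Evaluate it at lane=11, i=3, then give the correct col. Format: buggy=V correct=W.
buggy=5 correct=7

`(lane % 4) + 2*(i % 2)`[11,3]->5
L=11->g=11>>2=2, t=11&3=3
[3]->row 2+8=10  col 3·2+1=7
col: 5 vs 7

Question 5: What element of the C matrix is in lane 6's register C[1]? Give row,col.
lane 6: grp=1 (6/4), tig=2 (6%4)
i=1: r=1+0=1, c=2*2+1=5

1,5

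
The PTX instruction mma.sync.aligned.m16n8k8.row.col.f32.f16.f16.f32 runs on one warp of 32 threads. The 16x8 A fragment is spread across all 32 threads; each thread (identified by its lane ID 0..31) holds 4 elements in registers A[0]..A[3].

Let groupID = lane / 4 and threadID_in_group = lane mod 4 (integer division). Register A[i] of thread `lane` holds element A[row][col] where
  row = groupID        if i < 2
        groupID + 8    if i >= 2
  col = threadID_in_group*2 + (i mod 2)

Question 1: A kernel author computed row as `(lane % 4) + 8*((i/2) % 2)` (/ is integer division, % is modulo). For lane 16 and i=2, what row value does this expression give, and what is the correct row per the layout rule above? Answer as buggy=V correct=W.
buggy=8 correct=12

`(lane % 4) + 8*((i/2) % 2)`[16,2]→8
L=16→G=16>>2=4, T=16&3=0
[2]→row 4+8=12  col 0·2+0=0
row: 8 vs 12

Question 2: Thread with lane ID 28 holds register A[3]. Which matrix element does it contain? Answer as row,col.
L=28→G=28>>2=7, T=28&3=0
[3]→row 7+8=15  col 0·2+1=1

15,1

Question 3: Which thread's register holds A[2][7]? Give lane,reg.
11,1

r:2=>grp=2,rB=0  c:7=>tig=3,lo=1
L=2*4+3=11  i=0*2+1=1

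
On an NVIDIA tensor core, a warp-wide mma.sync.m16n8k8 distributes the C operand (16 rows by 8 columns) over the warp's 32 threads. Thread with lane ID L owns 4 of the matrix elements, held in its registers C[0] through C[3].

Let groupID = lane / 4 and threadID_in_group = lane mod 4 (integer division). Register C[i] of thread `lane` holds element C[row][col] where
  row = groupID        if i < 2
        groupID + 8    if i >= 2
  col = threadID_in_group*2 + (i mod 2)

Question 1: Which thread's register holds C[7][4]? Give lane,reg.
r=7→G=7,rhi=0  c=4→T=2,p=0
L=7*4+2=30  i=0*2+0=0

30,0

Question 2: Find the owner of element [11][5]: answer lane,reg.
14,3

r=11→G=3,rhi=1  c=5→T=2,p=1
L=3*4+2=14  i=1*2+1=3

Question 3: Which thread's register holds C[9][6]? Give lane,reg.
r=9⇒gr=1,Rb=1  c=6⇒th=3,odd=0
L=1*4+3=7  i=1*2+0=2

7,2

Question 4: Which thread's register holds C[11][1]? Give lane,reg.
12,3

r=11->g=3,rb=1  c=1->t=0,b0=1
L=3*4+0=12  i=1*2+1=3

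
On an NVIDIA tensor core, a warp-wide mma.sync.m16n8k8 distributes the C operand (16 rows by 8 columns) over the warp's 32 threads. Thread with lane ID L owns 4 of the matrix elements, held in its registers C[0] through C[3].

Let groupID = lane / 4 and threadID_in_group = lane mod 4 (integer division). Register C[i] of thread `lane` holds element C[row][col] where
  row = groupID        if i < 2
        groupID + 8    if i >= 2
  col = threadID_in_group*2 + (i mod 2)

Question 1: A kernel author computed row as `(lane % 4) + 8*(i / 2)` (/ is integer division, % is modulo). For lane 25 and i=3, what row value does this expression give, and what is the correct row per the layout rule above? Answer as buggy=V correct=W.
buggy=9 correct=14

`(lane % 4) + 8*(i / 2)`[25,3]->9
25: gid=6,tid=1
[3] (6+8,1*2+1) = (14,3)
row: 9 vs 14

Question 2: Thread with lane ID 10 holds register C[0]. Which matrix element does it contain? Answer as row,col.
2,4

lane 10->10/4=2, 10 mod 4=2
i=0  r:2+0->2  c:2·2+0->4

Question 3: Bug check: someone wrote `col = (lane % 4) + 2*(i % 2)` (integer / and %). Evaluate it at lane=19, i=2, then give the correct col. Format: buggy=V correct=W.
buggy=3 correct=6

`(lane % 4) + 2*(i % 2)`[19,2]->3
lane 19: gid=4 (19/4), tid=3 (19%4)
i=2: r=4+8=12, c=3*2+0=6
col: 3 vs 6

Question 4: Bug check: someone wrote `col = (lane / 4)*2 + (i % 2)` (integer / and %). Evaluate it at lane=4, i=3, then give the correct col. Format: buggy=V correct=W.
`(lane / 4)*2 + (i % 2)`[4,3]=>3
L=4=>grp=4>>2=1, tig=4&3=0
[3]=>row 1+8=9  col 0·2+1=1
col: 3 vs 1

buggy=3 correct=1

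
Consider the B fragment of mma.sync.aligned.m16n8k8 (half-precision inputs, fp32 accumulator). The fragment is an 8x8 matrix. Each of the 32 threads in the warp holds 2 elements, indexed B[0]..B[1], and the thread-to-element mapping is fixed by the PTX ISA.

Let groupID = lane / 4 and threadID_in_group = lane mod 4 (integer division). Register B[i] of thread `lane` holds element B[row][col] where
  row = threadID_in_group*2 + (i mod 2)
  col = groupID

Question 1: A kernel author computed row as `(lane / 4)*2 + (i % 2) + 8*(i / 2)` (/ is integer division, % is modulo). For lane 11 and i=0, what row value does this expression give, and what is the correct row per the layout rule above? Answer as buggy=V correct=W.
buggy=4 correct=6

`(lane / 4)*2 + (i % 2) + 8*(i / 2)`[11,0]->4
lane 11->11/4=2, 11 mod 4=3
i=0  r:2·3+0->6  c:2
row: 4 vs 6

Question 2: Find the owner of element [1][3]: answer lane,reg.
12,1

c:3=>grp=3  r:1=>tig=0,lo=1
L=3*4+0=12  i=1=1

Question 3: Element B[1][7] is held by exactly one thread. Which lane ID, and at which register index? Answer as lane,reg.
c=7⇒gr=7  r=1⇒th=0,odd=1
L=7*4+0=28  i=1=1

28,1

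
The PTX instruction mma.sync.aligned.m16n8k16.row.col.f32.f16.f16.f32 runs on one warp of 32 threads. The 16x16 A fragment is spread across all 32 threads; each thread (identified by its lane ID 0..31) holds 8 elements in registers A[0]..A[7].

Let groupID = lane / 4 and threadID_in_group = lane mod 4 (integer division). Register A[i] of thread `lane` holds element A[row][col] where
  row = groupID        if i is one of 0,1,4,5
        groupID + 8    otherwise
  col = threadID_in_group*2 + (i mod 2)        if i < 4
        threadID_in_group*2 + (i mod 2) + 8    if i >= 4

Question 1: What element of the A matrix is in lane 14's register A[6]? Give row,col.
11,12

L=14→G=14>>2=3, T=14&3=2
[6]→row 3+8=11  col 2·2+0+8=12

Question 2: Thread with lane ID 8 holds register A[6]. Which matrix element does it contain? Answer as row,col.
8: G=2,T=0
[6] (2+8,0*2+0+8) = (10,8)

10,8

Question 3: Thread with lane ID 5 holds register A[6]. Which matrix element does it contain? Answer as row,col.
9,10

L=5=>grp=5>>2=1, tig=5&3=1
[6]=>row 1+8=9  col 1·2+0+8=10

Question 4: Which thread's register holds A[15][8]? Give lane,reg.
r=15→G=7,rhi=1  c=8→chi=1,T=0,p=0
L=7*4+0=28  i=1*4+1*2+0=6

28,6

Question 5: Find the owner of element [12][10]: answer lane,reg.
17,6

r=12→G=4,rhi=1  c=10→chi=1,T=1,p=0
L=4*4+1=17  i=1*4+1*2+0=6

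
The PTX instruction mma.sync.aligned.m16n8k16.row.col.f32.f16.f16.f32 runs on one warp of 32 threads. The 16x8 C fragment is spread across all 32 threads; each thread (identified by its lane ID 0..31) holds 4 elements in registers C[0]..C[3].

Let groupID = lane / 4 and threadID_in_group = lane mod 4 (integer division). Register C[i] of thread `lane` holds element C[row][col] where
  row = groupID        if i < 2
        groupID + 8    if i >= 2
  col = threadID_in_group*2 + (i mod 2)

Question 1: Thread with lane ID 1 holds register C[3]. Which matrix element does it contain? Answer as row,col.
L=1→G=1>>2=0, T=1&3=1
[3]→row 0+8=8  col 1·2+1=3

8,3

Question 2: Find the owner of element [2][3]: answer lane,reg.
r: 2->gid=2,r8=0  c: 3->tid=1,i&1=1
L=2*4+1=9  i=0*2+1=1

9,1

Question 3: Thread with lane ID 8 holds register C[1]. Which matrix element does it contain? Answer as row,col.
lane 8->8/4=2, 8 mod 4=0
i=1  r:2+0->2  c:2·0+1->1

2,1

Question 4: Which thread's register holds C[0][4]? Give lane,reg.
2,0

r=0→G=0,rhi=0  c=4→T=2,p=0
L=0*4+2=2  i=0*2+0=0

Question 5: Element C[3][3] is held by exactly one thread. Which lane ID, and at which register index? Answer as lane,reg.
13,1

r=3→G=3,rhi=0  c=3→T=1,p=1
L=3*4+1=13  i=0*2+1=1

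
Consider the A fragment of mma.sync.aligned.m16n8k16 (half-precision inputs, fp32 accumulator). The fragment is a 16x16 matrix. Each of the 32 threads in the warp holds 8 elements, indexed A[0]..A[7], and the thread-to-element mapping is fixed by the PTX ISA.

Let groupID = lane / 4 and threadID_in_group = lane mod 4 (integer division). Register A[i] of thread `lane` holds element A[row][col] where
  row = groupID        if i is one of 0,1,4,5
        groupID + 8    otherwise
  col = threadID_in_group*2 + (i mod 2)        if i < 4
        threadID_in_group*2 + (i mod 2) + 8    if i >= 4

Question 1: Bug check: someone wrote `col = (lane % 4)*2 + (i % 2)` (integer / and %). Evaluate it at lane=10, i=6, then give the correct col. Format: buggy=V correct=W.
`(lane % 4)*2 + (i % 2)`[10,6]->4
lane 10->10/4=2, 10 mod 4=2
i=6  r:2+8->10  c:2·2+0+8->12
col: 4 vs 12

buggy=4 correct=12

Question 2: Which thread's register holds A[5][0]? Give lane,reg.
20,0

r=5⇒gr=5,Rb=0  c=0⇒Cb=0,th=0,odd=0
L=5*4+0=20  i=0*4+0*2+0=0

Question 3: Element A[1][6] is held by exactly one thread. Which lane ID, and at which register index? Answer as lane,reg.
7,0

r=1→G=1,rhi=0  c=6→chi=0,T=3,p=0
L=1*4+3=7  i=0*4+0*2+0=0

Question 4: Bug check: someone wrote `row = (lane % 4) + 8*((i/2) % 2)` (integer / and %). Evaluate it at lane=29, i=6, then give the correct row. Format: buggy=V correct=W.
buggy=9 correct=15

`(lane % 4) + 8*((i/2) % 2)`[29,6]⇒9
lane 29⇒29/4=7, 29 mod 4=1
i=6  r:7+8⇒15  c:2·1+0+8⇒10
row: 9 vs 15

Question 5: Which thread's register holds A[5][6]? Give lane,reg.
23,0

r: 5->gid=5,r8=0  c: 6->c8=0,tid=3,i&1=0
L=5*4+3=23  i=0*4+0*2+0=0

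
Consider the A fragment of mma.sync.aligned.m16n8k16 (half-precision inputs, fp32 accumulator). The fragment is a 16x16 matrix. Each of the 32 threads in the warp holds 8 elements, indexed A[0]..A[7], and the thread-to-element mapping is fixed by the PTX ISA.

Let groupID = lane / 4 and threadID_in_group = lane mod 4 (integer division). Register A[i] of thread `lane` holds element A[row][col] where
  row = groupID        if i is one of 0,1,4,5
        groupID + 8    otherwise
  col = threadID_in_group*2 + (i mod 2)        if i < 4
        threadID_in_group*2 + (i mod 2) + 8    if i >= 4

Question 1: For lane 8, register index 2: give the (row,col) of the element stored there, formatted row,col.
10,0

lane 8: g=2 (8/4), t=0 (8%4)
i=2: r=2+8=10, c=0*2+0+0=0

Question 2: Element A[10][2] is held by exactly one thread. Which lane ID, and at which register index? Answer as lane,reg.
9,2

r=10⇒gr=2,Rb=1  c=2⇒Cb=0,th=1,odd=0
L=2*4+1=9  i=0*4+1*2+0=2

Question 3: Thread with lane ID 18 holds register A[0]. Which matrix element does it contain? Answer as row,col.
L=18⇒gr=18>>2=4, th=18&3=2
[0]⇒row 4+0=4  col 2·2+0+0=4

4,4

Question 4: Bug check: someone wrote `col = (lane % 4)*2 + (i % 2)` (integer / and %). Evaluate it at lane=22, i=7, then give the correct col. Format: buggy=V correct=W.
buggy=5 correct=13

`(lane % 4)*2 + (i % 2)`[22,7]->5
22: gid=5,tid=2
[7] (5+8,2*2+1+8) = (13,13)
col: 5 vs 13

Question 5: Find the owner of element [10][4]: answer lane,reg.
10,2

r:10=>grp=2,rB=1  c:4=>cB=0,tig=2,lo=0
L=2*4+2=10  i=0*4+1*2+0=2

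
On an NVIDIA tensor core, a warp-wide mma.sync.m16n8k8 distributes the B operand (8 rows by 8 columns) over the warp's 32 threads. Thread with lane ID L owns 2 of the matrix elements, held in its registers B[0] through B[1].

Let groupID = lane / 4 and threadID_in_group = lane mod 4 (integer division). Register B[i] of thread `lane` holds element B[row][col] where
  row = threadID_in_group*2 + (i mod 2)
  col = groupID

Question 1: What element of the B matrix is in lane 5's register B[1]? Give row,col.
3,1

lane 5=>5/4=1, 5 mod 4=1
i=1  r:2·1+1=>3  c:1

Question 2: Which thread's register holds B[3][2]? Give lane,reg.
9,1

c=2⇒gr=2  r=3⇒th=1,odd=1
L=2*4+1=9  i=1=1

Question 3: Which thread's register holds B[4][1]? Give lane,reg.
6,0

c: 1->gid=1  r: 4->tid=2,i&1=0
L=1*4+2=6  i=0=0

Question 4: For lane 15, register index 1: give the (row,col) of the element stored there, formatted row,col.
lane 15->15/4=3, 15 mod 4=3
i=1  r:2·3+1->7  c:3

7,3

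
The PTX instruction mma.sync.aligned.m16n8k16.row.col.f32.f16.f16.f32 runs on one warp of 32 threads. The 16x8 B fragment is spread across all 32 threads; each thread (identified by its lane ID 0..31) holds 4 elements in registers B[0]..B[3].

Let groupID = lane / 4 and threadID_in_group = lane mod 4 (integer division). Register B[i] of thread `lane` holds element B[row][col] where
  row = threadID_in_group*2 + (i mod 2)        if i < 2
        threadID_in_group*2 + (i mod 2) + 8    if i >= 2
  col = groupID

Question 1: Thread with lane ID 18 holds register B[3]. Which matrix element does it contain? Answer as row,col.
13,4

lane 18: g=4 (18/4), t=2 (18%4)
i=3: r=2*2+1+8=13, c=g=4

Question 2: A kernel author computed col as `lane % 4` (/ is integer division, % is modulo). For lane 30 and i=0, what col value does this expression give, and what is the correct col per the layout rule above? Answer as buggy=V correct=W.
`lane % 4`[30,0]⇒2
L=30⇒gr=30>>2=7, th=30&3=2
[0]⇒row 2·2+0+0=4  col gr=7
col: 2 vs 7

buggy=2 correct=7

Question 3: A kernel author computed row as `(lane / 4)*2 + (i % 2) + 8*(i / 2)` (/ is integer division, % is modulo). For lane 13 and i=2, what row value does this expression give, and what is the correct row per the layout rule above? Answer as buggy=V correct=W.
buggy=14 correct=10

`(lane / 4)*2 + (i % 2) + 8*(i / 2)`[13,2]⇒14
lane 13: gr=3 (13/4), th=1 (13%4)
i=2: r=1*2+0+8=10, c=gr=3
row: 14 vs 10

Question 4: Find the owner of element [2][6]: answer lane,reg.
c=6→G=6  r=2→rhi=0,T=1,p=0
L=6*4+1=25  i=0*2+0=0

25,0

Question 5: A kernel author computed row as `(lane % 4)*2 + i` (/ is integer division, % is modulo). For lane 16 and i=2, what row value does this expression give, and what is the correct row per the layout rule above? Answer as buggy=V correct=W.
`(lane % 4)*2 + i`[16,2]->2
lane 16->16/4=4, 16 mod 4=0
i=2  r:2·0+0+8->8  c:4
row: 2 vs 8

buggy=2 correct=8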